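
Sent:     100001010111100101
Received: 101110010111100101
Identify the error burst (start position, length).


XOR: 001111000000000000

Burst at position 2, length 4


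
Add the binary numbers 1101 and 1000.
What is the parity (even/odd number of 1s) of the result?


1101 = 13
1000 = 8
Sum = 21 = 10101
1s count = 3

odd parity (3 ones in 10101)


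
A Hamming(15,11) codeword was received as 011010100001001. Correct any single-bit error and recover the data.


Syndrome = 0: no error detected

Data: 11010001001 (no errors)


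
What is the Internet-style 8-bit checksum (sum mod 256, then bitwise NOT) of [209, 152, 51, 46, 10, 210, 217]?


Sum = 895 mod 256 = 127
Complement = 128

128


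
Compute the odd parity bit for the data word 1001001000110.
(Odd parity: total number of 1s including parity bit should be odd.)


Number of 1s in data: 5
Parity bit: 0

0


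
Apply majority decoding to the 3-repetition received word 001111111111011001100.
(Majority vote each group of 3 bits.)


Groups: 001, 111, 111, 111, 011, 001, 100
Majority votes: 0111100

0111100


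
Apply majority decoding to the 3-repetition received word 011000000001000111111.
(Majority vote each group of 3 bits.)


Groups: 011, 000, 000, 001, 000, 111, 111
Majority votes: 1000011

1000011


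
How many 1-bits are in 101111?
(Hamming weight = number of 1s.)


Counting 1s in 101111

5


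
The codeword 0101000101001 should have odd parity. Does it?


Number of 1s: 5

Yes, parity is correct (5 ones)


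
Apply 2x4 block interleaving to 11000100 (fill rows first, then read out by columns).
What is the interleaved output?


Matrix:
  1100
  0100
Read columns: 10110000

10110000


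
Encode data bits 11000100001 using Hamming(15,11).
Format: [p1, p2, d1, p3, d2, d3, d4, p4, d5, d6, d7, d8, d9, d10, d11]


Parity bits: p1=1, p2=1, p3=0, p4=0

111010000100001


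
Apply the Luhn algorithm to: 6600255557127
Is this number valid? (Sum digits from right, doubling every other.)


Luhn sum = 40
40 mod 10 = 0

Valid (Luhn sum mod 10 = 0)


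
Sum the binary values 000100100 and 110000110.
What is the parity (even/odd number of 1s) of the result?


000100100 = 36
110000110 = 390
Sum = 426 = 110101010
1s count = 5

odd parity (5 ones in 110101010)


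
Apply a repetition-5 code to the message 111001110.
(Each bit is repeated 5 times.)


Each bit -> 5 copies

111111111111111000000000011111111111111100000


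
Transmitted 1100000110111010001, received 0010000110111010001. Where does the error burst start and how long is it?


XOR: 1110000000000000000

Burst at position 0, length 3


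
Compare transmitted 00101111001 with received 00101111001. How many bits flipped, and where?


XOR: 00000000000

0 errors (received matches sent)


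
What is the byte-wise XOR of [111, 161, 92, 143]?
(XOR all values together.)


XOR chain: 111 ^ 161 ^ 92 ^ 143 = 29

29


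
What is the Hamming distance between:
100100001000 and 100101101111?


XOR: 000001100111
Count of 1s: 5

5


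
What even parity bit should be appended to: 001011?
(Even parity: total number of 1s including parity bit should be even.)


Number of 1s in data: 3
Parity bit: 1

1


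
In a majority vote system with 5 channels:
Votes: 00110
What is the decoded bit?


Ones: 2 out of 5
Threshold: 3

0 (2/5 voted 1)


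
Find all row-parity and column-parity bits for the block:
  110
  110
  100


Row parities: 001
Column parities: 100

Row P: 001, Col P: 100, Corner: 1


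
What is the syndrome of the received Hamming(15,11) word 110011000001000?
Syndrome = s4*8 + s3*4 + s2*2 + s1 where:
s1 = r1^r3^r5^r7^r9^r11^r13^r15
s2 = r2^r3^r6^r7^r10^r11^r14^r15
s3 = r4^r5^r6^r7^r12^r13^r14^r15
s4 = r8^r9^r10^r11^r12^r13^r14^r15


s1=0, s2=0, s3=1, s4=1

Syndrome = 12 (error at position 12)


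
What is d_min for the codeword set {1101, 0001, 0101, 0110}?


Comparing all pairs, minimum distance: 1
Can detect 0 errors, correct 0 errors

1


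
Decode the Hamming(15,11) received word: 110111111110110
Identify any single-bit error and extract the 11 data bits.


Syndrome = 0: no error detected

Data: 01111110110 (no errors)


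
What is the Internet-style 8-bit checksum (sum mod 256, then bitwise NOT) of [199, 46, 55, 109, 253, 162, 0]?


Sum = 824 mod 256 = 56
Complement = 199

199


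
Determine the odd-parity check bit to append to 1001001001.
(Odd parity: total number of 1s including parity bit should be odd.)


Number of 1s in data: 4
Parity bit: 1

1


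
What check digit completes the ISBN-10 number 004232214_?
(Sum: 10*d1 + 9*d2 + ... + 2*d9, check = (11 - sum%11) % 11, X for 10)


Weighted sum: 93
93 mod 11 = 5

Check digit: 6


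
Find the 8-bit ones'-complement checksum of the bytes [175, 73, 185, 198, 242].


Sum = 873 mod 256 = 105
Complement = 150

150


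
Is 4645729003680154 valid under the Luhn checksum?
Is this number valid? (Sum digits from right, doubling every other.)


Luhn sum = 63
63 mod 10 = 3

Invalid (Luhn sum mod 10 = 3)


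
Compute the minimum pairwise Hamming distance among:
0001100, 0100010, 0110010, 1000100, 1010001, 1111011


Comparing all pairs, minimum distance: 1
Can detect 0 errors, correct 0 errors

1


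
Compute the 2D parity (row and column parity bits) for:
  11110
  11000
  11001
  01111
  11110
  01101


Row parities: 001001
Column parities: 00011

Row P: 001001, Col P: 00011, Corner: 0


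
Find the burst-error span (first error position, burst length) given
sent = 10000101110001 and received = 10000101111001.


XOR: 00000000001000

Burst at position 10, length 1


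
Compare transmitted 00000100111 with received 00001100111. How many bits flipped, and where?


XOR: 00001000000

1 error(s) at position(s): 4


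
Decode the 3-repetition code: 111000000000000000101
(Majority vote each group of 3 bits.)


Groups: 111, 000, 000, 000, 000, 000, 101
Majority votes: 1000001

1000001


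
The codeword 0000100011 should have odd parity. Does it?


Number of 1s: 3

Yes, parity is correct (3 ones)


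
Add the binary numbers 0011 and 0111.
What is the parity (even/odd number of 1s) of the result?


0011 = 3
0111 = 7
Sum = 10 = 1010
1s count = 2

even parity (2 ones in 1010)


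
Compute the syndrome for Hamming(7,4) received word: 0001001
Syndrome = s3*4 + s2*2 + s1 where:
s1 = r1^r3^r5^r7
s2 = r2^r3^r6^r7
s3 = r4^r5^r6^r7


s1=1, s2=1, s3=0

Syndrome = 3 (error at position 3)


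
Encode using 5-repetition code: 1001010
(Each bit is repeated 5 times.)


Each bit -> 5 copies

11111000000000011111000001111100000


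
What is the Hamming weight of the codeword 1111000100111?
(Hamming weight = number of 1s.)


Counting 1s in 1111000100111

8


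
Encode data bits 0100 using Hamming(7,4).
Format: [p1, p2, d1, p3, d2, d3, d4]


Parity bits: p1=1, p2=0, p3=1

1001100


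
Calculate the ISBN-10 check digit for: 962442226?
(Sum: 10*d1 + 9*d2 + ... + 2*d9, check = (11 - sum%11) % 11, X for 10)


Weighted sum: 248
248 mod 11 = 6

Check digit: 5


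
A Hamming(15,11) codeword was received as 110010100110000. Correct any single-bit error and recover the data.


Syndrome = 0: no error detected

Data: 01010110000 (no errors)


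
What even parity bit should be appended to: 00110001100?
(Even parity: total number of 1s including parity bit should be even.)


Number of 1s in data: 4
Parity bit: 0

0


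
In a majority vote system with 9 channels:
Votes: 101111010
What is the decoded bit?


Ones: 6 out of 9
Threshold: 5

1 (6/9 voted 1)


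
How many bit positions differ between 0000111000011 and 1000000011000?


XOR: 1000111011011
Count of 1s: 8

8


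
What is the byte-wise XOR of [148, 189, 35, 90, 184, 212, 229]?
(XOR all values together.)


XOR chain: 148 ^ 189 ^ 35 ^ 90 ^ 184 ^ 212 ^ 229 = 217

217


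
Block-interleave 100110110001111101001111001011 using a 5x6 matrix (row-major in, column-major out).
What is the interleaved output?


Matrix:
  100110
  110001
  111101
  001111
  001011
Read columns: 111000110000111101101001101111

111000110000111101101001101111


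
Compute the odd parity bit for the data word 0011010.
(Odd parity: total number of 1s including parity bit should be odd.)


Number of 1s in data: 3
Parity bit: 0

0


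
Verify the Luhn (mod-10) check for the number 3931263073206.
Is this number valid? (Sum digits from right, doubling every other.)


Luhn sum = 46
46 mod 10 = 6

Invalid (Luhn sum mod 10 = 6)


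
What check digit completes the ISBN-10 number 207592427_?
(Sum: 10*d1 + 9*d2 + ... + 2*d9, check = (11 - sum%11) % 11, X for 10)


Weighted sum: 211
211 mod 11 = 2

Check digit: 9


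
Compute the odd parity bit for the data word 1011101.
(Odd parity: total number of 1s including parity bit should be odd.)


Number of 1s in data: 5
Parity bit: 0

0


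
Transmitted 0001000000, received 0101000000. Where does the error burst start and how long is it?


XOR: 0100000000

Burst at position 1, length 1


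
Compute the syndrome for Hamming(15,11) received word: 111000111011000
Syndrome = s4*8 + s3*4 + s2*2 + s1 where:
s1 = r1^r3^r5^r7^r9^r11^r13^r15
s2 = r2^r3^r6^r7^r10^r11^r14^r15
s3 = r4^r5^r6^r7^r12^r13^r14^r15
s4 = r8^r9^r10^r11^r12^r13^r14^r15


s1=1, s2=0, s3=0, s4=0

Syndrome = 1 (error at position 1)


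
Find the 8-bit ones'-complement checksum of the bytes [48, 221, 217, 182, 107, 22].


Sum = 797 mod 256 = 29
Complement = 226

226


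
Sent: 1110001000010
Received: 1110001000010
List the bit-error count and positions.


XOR: 0000000000000

0 errors (received matches sent)


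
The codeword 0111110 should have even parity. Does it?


Number of 1s: 5

No, parity error (5 ones)


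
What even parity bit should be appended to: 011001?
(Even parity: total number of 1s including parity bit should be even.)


Number of 1s in data: 3
Parity bit: 1

1


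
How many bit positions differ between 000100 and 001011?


XOR: 001111
Count of 1s: 4

4


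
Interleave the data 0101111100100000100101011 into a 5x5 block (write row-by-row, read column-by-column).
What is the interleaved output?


Matrix:
  01011
  11100
  10000
  01001
  01011
Read columns: 0110011011010001000110011

0110011011010001000110011


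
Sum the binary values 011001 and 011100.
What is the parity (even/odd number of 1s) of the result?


011001 = 25
011100 = 28
Sum = 53 = 110101
1s count = 4

even parity (4 ones in 110101)


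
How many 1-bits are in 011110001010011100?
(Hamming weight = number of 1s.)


Counting 1s in 011110001010011100

9


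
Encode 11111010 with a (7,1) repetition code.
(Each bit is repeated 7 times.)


Each bit -> 7 copies

11111111111111111111111111111111111000000011111110000000


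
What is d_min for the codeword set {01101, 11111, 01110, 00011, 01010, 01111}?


Comparing all pairs, minimum distance: 1
Can detect 0 errors, correct 0 errors

1


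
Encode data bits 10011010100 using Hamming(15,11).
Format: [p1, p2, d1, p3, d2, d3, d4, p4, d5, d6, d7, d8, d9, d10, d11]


Parity bits: p1=1, p2=1, p3=0, p4=1

111000111010100


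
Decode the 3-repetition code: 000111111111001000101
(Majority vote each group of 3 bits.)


Groups: 000, 111, 111, 111, 001, 000, 101
Majority votes: 0111001

0111001


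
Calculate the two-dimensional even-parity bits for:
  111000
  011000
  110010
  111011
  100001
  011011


Row parities: 101100
Column parities: 010011

Row P: 101100, Col P: 010011, Corner: 1


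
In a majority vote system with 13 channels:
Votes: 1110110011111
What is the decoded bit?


Ones: 10 out of 13
Threshold: 7

1 (10/13 voted 1)


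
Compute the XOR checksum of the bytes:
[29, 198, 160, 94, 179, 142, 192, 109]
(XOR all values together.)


XOR chain: 29 ^ 198 ^ 160 ^ 94 ^ 179 ^ 142 ^ 192 ^ 109 = 181

181


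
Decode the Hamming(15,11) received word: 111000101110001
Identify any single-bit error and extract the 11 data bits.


Syndrome = 0: no error detected

Data: 10011110001 (no errors)


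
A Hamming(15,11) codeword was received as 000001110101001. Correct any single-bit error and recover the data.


Syndrome = 0: no error detected

Data: 00110101001 (no errors)


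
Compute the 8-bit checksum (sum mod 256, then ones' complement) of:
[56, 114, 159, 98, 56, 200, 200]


Sum = 883 mod 256 = 115
Complement = 140

140


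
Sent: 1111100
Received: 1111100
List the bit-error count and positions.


XOR: 0000000

0 errors (received matches sent)


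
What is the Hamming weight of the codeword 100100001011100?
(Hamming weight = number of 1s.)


Counting 1s in 100100001011100

6


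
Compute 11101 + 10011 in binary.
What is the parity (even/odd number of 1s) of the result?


11101 = 29
10011 = 19
Sum = 48 = 110000
1s count = 2

even parity (2 ones in 110000)


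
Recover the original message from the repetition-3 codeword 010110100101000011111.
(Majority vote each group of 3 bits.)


Groups: 010, 110, 100, 101, 000, 011, 111
Majority votes: 0101011

0101011


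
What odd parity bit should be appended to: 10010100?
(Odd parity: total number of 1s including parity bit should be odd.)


Number of 1s in data: 3
Parity bit: 0

0


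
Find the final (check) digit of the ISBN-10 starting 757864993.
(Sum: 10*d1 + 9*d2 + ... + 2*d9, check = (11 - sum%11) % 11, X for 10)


Weighted sum: 352
352 mod 11 = 0

Check digit: 0


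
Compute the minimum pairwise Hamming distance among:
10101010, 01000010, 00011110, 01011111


Comparing all pairs, minimum distance: 2
Can detect 1 errors, correct 0 errors

2


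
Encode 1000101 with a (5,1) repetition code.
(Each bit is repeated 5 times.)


Each bit -> 5 copies

11111000000000000000111110000011111


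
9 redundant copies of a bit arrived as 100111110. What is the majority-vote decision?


Ones: 6 out of 9
Threshold: 5

1 (6/9 voted 1)


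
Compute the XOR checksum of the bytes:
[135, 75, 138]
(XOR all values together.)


XOR chain: 135 ^ 75 ^ 138 = 70

70


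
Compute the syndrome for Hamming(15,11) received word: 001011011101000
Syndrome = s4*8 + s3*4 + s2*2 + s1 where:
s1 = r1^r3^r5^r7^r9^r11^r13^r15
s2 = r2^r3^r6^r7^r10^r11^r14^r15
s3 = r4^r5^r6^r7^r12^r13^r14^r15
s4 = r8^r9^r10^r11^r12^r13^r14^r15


s1=1, s2=1, s3=1, s4=0

Syndrome = 7 (error at position 7)


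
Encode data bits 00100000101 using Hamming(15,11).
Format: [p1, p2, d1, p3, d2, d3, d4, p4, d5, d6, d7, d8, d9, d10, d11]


Parity bits: p1=0, p2=0, p3=1, p4=0

000101000000101


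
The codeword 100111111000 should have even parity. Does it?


Number of 1s: 7

No, parity error (7 ones)


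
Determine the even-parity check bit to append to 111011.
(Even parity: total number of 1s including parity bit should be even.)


Number of 1s in data: 5
Parity bit: 1

1


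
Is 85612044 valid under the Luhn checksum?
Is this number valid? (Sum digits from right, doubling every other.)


Luhn sum = 32
32 mod 10 = 2

Invalid (Luhn sum mod 10 = 2)


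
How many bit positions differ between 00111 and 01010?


XOR: 01101
Count of 1s: 3

3


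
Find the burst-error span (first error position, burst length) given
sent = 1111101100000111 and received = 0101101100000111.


XOR: 1010000000000000

Burst at position 0, length 3


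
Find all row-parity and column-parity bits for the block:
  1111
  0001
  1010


Row parities: 010
Column parities: 0100

Row P: 010, Col P: 0100, Corner: 1


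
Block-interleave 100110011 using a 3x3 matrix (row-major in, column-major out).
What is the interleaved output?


Matrix:
  100
  110
  011
Read columns: 110011001

110011001


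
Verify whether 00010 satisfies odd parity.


Number of 1s: 1

Yes, parity is correct (1 ones)


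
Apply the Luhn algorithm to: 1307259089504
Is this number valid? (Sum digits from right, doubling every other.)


Luhn sum = 50
50 mod 10 = 0

Valid (Luhn sum mod 10 = 0)


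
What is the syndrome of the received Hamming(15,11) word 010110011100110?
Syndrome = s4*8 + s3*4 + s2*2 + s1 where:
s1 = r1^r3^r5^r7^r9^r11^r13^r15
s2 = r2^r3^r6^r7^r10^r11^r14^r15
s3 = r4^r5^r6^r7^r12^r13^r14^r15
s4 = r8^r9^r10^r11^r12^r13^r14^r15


s1=1, s2=1, s3=0, s4=1

Syndrome = 11 (error at position 11)


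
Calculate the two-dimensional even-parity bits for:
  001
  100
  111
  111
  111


Row parities: 11111
Column parities: 010

Row P: 11111, Col P: 010, Corner: 1


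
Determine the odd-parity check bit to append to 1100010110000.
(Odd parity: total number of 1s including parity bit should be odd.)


Number of 1s in data: 5
Parity bit: 0

0


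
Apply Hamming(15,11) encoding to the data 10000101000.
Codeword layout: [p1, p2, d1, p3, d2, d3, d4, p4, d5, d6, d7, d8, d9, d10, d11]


Parity bits: p1=1, p2=0, p3=1, p4=0

101100000101000


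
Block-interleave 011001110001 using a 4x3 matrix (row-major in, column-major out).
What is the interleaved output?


Matrix:
  011
  001
  110
  001
Read columns: 001010101101

001010101101


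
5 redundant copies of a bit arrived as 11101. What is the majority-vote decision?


Ones: 4 out of 5
Threshold: 3

1 (4/5 voted 1)


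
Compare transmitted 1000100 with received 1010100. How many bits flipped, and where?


XOR: 0010000

1 error(s) at position(s): 2


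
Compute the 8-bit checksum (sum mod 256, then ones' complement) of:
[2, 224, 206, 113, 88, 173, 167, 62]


Sum = 1035 mod 256 = 11
Complement = 244

244


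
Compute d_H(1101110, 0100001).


XOR: 1001111
Count of 1s: 5

5


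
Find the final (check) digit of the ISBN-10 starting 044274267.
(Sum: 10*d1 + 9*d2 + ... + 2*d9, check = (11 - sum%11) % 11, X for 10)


Weighted sum: 184
184 mod 11 = 8

Check digit: 3


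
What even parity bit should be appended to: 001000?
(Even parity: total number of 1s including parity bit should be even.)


Number of 1s in data: 1
Parity bit: 1

1


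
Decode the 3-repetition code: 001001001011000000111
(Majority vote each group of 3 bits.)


Groups: 001, 001, 001, 011, 000, 000, 111
Majority votes: 0001001

0001001


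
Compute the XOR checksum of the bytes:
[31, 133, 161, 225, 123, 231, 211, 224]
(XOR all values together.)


XOR chain: 31 ^ 133 ^ 161 ^ 225 ^ 123 ^ 231 ^ 211 ^ 224 = 117

117


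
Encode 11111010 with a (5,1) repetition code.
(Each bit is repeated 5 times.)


Each bit -> 5 copies

1111111111111111111111111000001111100000


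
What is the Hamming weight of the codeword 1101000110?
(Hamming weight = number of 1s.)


Counting 1s in 1101000110

5


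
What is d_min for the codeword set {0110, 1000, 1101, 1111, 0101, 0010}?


Comparing all pairs, minimum distance: 1
Can detect 0 errors, correct 0 errors

1


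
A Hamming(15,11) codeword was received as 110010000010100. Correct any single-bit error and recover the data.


Syndrome = 0: no error detected

Data: 01000010100 (no errors)


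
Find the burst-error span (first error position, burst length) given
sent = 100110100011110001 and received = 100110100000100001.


XOR: 000000000011010000

Burst at position 10, length 4


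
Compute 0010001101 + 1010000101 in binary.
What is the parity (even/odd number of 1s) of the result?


0010001101 = 141
1010000101 = 645
Sum = 786 = 1100010010
1s count = 4

even parity (4 ones in 1100010010)


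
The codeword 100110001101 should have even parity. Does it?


Number of 1s: 6

Yes, parity is correct (6 ones)


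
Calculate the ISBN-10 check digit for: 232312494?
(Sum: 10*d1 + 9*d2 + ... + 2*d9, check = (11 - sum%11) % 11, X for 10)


Weighted sum: 151
151 mod 11 = 8

Check digit: 3


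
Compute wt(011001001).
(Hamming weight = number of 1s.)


Counting 1s in 011001001

4


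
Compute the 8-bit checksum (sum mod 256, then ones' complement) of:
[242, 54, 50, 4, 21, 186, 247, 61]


Sum = 865 mod 256 = 97
Complement = 158

158


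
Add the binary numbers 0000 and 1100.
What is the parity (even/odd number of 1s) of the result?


0000 = 0
1100 = 12
Sum = 12 = 1100
1s count = 2

even parity (2 ones in 1100)


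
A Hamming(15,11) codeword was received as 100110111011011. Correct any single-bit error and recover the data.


Syndrome = 0: no error detected

Data: 01011011011 (no errors)


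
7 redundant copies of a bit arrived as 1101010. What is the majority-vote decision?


Ones: 4 out of 7
Threshold: 4

1 (4/7 voted 1)


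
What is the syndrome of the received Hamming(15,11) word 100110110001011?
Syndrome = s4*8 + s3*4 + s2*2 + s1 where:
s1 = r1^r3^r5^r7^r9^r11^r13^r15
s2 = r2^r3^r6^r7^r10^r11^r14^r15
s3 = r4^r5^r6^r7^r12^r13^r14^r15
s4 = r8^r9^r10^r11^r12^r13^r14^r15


s1=0, s2=1, s3=0, s4=0

Syndrome = 2 (error at position 2)


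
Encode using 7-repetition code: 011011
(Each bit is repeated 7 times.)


Each bit -> 7 copies

000000011111111111111000000011111111111111


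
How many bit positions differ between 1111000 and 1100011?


XOR: 0011011
Count of 1s: 4

4


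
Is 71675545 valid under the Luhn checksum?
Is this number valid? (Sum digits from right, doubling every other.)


Luhn sum = 35
35 mod 10 = 5

Invalid (Luhn sum mod 10 = 5)


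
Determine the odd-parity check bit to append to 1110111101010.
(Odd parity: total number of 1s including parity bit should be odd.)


Number of 1s in data: 9
Parity bit: 0

0


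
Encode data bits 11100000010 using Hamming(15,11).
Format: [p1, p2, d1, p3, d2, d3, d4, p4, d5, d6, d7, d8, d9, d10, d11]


Parity bits: p1=0, p2=1, p3=1, p4=1

011111010000010


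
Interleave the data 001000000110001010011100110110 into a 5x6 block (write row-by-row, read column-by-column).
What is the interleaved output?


Matrix:
  001000
  000110
  001010
  011100
  110110
Read columns: 000010001110110010110110100000

000010001110110010110110100000


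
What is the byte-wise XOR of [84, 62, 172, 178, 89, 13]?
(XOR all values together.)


XOR chain: 84 ^ 62 ^ 172 ^ 178 ^ 89 ^ 13 = 32

32


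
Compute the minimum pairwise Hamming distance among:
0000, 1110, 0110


Comparing all pairs, minimum distance: 1
Can detect 0 errors, correct 0 errors

1


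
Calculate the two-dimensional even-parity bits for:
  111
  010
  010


Row parities: 111
Column parities: 111

Row P: 111, Col P: 111, Corner: 1


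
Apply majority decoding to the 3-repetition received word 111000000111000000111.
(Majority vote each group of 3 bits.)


Groups: 111, 000, 000, 111, 000, 000, 111
Majority votes: 1001001

1001001


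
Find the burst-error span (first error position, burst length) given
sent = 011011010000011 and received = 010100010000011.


XOR: 001111000000000

Burst at position 2, length 4


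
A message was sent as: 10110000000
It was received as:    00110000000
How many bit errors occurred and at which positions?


XOR: 10000000000

1 error(s) at position(s): 0


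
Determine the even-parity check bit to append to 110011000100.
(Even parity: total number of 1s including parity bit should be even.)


Number of 1s in data: 5
Parity bit: 1

1


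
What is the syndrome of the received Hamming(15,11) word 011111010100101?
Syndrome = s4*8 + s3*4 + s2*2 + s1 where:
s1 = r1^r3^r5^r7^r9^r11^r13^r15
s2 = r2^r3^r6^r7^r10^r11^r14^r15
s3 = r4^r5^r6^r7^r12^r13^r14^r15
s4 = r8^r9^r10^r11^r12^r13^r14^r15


s1=0, s2=1, s3=1, s4=0

Syndrome = 6 (error at position 6)


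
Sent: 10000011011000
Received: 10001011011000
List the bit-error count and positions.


XOR: 00001000000000

1 error(s) at position(s): 4


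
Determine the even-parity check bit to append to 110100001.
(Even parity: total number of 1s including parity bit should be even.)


Number of 1s in data: 4
Parity bit: 0

0


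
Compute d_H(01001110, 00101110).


XOR: 01100000
Count of 1s: 2

2


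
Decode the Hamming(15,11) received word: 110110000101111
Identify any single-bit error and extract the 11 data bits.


Syndrome = 8: error at position 8

Data: 01000101111 (corrected bit 8)


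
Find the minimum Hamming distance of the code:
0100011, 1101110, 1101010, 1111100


Comparing all pairs, minimum distance: 1
Can detect 0 errors, correct 0 errors

1


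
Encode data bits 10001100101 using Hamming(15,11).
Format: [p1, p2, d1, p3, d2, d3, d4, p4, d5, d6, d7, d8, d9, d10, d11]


Parity bits: p1=0, p2=1, p3=0, p4=0

011000001100101


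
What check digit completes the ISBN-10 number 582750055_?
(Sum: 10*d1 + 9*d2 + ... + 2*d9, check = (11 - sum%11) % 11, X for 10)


Weighted sum: 242
242 mod 11 = 0

Check digit: 0


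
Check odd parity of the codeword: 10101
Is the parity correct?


Number of 1s: 3

Yes, parity is correct (3 ones)


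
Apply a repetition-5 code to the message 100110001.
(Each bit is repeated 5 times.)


Each bit -> 5 copies

111110000000000111111111100000000000000011111


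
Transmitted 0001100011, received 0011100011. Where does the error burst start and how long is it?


XOR: 0010000000

Burst at position 2, length 1


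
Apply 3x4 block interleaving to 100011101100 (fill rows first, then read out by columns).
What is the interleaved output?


Matrix:
  1000
  1110
  1100
Read columns: 111011010000

111011010000


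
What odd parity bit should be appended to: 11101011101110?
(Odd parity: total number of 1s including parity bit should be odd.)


Number of 1s in data: 10
Parity bit: 1

1


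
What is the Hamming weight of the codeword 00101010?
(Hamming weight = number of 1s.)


Counting 1s in 00101010

3


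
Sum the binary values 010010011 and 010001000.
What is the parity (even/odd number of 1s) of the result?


010010011 = 147
010001000 = 136
Sum = 283 = 100011011
1s count = 5

odd parity (5 ones in 100011011)


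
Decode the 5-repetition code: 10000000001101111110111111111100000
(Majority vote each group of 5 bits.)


Groups: 10000, 00000, 11011, 11110, 11111, 11111, 00000
Majority votes: 0011110

0011110


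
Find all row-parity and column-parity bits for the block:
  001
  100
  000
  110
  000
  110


Row parities: 110000
Column parities: 101

Row P: 110000, Col P: 101, Corner: 0


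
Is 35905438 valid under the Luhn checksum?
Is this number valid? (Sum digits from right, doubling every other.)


Luhn sum = 39
39 mod 10 = 9

Invalid (Luhn sum mod 10 = 9)


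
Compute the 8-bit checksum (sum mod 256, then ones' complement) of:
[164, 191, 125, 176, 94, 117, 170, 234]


Sum = 1271 mod 256 = 247
Complement = 8

8


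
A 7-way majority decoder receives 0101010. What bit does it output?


Ones: 3 out of 7
Threshold: 4

0 (3/7 voted 1)


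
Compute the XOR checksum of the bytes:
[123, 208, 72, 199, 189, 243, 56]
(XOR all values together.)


XOR chain: 123 ^ 208 ^ 72 ^ 199 ^ 189 ^ 243 ^ 56 = 82

82


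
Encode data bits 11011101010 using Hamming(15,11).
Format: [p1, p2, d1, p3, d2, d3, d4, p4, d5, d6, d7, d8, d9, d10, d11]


Parity bits: p1=0, p2=0, p3=0, p4=0

001010101101010


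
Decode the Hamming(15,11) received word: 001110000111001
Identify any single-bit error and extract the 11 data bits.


Syndrome = 0: no error detected

Data: 11000111001 (no errors)


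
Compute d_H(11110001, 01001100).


XOR: 10111101
Count of 1s: 6

6


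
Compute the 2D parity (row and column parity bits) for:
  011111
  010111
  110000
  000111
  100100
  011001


Row parities: 100101
Column parities: 000010

Row P: 100101, Col P: 000010, Corner: 1


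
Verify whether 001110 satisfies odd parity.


Number of 1s: 3

Yes, parity is correct (3 ones)


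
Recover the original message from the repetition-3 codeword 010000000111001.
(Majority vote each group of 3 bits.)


Groups: 010, 000, 000, 111, 001
Majority votes: 00010

00010


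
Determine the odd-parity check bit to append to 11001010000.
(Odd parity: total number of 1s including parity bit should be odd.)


Number of 1s in data: 4
Parity bit: 1

1


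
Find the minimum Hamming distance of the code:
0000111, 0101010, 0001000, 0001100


Comparing all pairs, minimum distance: 1
Can detect 0 errors, correct 0 errors

1


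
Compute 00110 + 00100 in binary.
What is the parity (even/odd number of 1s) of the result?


00110 = 6
00100 = 4
Sum = 10 = 1010
1s count = 2

even parity (2 ones in 1010)


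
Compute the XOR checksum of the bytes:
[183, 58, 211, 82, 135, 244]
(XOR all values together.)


XOR chain: 183 ^ 58 ^ 211 ^ 82 ^ 135 ^ 244 = 127

127


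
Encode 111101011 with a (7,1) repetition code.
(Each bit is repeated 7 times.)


Each bit -> 7 copies

111111111111111111111111111100000001111111000000011111111111111


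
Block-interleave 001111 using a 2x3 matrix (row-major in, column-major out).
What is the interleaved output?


Matrix:
  001
  111
Read columns: 010111

010111


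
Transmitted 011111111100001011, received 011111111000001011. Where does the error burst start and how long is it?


XOR: 000000000100000000

Burst at position 9, length 1


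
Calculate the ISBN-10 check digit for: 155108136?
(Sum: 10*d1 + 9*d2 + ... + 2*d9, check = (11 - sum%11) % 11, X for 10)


Weighted sum: 167
167 mod 11 = 2

Check digit: 9


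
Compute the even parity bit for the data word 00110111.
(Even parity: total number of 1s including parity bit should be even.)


Number of 1s in data: 5
Parity bit: 1

1


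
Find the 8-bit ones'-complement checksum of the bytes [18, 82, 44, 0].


Sum = 144 mod 256 = 144
Complement = 111

111


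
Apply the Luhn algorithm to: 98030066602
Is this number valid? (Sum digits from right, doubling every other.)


Luhn sum = 39
39 mod 10 = 9

Invalid (Luhn sum mod 10 = 9)


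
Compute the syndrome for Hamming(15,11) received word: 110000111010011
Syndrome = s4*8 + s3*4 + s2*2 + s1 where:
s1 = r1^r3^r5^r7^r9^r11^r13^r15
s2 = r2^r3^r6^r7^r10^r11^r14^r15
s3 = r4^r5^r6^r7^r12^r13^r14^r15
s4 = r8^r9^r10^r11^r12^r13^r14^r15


s1=1, s2=1, s3=1, s4=1

Syndrome = 15 (error at position 15)


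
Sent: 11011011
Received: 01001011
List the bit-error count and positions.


XOR: 10010000

2 error(s) at position(s): 0, 3


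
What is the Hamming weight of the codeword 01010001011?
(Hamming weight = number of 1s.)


Counting 1s in 01010001011

5


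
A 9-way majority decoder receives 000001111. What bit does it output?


Ones: 4 out of 9
Threshold: 5

0 (4/9 voted 1)


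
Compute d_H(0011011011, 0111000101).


XOR: 0100011110
Count of 1s: 5

5


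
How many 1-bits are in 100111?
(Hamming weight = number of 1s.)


Counting 1s in 100111

4


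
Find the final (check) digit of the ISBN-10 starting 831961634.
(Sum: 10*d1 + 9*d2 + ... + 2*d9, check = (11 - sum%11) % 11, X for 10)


Weighted sum: 260
260 mod 11 = 7

Check digit: 4


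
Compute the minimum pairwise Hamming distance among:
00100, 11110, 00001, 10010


Comparing all pairs, minimum distance: 2
Can detect 1 errors, correct 0 errors

2


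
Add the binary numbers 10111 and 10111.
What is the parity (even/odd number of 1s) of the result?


10111 = 23
10111 = 23
Sum = 46 = 101110
1s count = 4

even parity (4 ones in 101110)


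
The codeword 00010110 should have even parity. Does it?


Number of 1s: 3

No, parity error (3 ones)


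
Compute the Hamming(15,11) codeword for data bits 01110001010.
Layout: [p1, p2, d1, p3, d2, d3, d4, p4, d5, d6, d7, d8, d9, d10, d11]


Parity bits: p1=0, p2=1, p3=1, p4=0

010111100001010


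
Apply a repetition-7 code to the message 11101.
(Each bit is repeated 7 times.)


Each bit -> 7 copies

11111111111111111111100000001111111


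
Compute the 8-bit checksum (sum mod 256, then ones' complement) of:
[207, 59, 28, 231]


Sum = 525 mod 256 = 13
Complement = 242

242


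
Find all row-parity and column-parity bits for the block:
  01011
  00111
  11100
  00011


Row parities: 1110
Column parities: 10011

Row P: 1110, Col P: 10011, Corner: 1


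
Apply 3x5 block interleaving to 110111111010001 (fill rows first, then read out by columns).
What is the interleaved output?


Matrix:
  11011
  11110
  10001
Read columns: 111110010110101

111110010110101


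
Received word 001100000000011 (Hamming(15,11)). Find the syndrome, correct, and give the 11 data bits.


Syndrome = 6: error at position 6

Data: 10100000011 (corrected bit 6)


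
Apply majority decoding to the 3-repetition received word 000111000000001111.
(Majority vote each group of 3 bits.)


Groups: 000, 111, 000, 000, 001, 111
Majority votes: 010001

010001


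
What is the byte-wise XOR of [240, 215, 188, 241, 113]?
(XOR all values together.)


XOR chain: 240 ^ 215 ^ 188 ^ 241 ^ 113 = 27

27


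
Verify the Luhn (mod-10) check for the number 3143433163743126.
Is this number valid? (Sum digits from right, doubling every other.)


Luhn sum = 68
68 mod 10 = 8

Invalid (Luhn sum mod 10 = 8)


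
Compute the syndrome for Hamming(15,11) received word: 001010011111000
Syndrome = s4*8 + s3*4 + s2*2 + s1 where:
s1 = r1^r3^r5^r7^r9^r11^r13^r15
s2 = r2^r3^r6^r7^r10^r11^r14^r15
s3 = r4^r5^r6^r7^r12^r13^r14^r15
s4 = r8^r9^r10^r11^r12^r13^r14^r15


s1=0, s2=1, s3=0, s4=1

Syndrome = 10 (error at position 10)


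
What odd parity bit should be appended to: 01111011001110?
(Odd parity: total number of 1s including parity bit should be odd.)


Number of 1s in data: 9
Parity bit: 0

0


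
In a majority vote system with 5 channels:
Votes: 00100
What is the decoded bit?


Ones: 1 out of 5
Threshold: 3

0 (1/5 voted 1)


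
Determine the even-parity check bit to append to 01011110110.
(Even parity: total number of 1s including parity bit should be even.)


Number of 1s in data: 7
Parity bit: 1

1


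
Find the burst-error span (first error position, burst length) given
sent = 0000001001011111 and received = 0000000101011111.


XOR: 0000001100000000

Burst at position 6, length 2


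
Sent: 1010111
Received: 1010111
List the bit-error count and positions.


XOR: 0000000

0 errors (received matches sent)


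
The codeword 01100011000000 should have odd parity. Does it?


Number of 1s: 4

No, parity error (4 ones)


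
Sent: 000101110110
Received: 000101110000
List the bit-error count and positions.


XOR: 000000000110

2 error(s) at position(s): 9, 10


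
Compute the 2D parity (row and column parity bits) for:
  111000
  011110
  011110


Row parities: 100
Column parities: 111000

Row P: 100, Col P: 111000, Corner: 1


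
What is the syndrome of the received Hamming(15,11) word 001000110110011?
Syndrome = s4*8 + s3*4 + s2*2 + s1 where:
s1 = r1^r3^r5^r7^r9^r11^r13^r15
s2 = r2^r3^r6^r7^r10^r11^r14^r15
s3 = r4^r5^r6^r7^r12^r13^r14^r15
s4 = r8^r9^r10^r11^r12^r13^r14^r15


s1=0, s2=0, s3=1, s4=1

Syndrome = 12 (error at position 12)


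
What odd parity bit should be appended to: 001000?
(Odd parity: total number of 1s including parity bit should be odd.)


Number of 1s in data: 1
Parity bit: 0

0


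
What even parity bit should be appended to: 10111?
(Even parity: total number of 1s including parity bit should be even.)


Number of 1s in data: 4
Parity bit: 0

0


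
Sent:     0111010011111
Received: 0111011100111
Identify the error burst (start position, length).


XOR: 0000001111000

Burst at position 6, length 4


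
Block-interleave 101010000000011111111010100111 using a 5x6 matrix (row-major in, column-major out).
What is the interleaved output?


Matrix:
  101010
  000000
  011111
  111010
  100111
Read columns: 100110011010110001011011100101

100110011010110001011011100101


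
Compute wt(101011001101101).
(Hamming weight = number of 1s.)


Counting 1s in 101011001101101

9


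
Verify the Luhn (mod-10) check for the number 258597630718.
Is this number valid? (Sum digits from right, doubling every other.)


Luhn sum = 60
60 mod 10 = 0

Valid (Luhn sum mod 10 = 0)


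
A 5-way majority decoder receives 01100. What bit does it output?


Ones: 2 out of 5
Threshold: 3

0 (2/5 voted 1)


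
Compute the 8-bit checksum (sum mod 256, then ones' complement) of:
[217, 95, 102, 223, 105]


Sum = 742 mod 256 = 230
Complement = 25

25


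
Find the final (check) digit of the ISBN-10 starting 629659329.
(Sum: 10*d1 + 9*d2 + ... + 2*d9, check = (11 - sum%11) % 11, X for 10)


Weighted sum: 303
303 mod 11 = 6

Check digit: 5


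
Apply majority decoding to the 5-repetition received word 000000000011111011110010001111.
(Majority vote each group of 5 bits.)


Groups: 00000, 00000, 11111, 01111, 00100, 01111
Majority votes: 001101

001101


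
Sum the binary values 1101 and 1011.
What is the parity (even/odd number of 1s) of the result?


1101 = 13
1011 = 11
Sum = 24 = 11000
1s count = 2

even parity (2 ones in 11000)


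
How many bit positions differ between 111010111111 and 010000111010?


XOR: 101010000101
Count of 1s: 5

5


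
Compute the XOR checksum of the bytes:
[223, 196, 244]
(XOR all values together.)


XOR chain: 223 ^ 196 ^ 244 = 239

239


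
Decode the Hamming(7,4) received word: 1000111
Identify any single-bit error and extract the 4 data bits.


Syndrome = 5: error at position 5

Data: 0011 (corrected bit 5)


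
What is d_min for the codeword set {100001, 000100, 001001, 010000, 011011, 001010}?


Comparing all pairs, minimum distance: 2
Can detect 1 errors, correct 0 errors

2


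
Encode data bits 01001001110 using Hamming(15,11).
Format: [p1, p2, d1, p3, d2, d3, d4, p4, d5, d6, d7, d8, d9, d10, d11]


Parity bits: p1=1, p2=1, p3=0, p4=0

110010001001110


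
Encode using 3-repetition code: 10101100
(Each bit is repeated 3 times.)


Each bit -> 3 copies

111000111000111111000000


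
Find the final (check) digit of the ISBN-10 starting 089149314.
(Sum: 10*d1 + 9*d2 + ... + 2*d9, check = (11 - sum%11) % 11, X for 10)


Weighted sum: 243
243 mod 11 = 1

Check digit: X


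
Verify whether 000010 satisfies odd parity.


Number of 1s: 1

Yes, parity is correct (1 ones)


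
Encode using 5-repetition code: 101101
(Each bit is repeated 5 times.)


Each bit -> 5 copies

111110000011111111110000011111


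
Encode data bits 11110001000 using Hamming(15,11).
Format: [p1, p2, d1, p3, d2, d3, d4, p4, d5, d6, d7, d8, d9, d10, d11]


Parity bits: p1=1, p2=1, p3=0, p4=1

111011110001000


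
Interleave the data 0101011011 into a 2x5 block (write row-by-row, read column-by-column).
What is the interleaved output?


Matrix:
  01010
  11011
Read columns: 0111001101

0111001101


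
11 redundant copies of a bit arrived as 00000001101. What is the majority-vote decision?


Ones: 3 out of 11
Threshold: 6

0 (3/11 voted 1)


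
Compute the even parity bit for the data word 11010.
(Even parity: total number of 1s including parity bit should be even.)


Number of 1s in data: 3
Parity bit: 1

1


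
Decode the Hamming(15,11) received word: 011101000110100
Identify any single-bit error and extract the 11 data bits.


Syndrome = 15: error at position 15

Data: 10100110101 (corrected bit 15)


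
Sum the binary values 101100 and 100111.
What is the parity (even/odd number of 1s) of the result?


101100 = 44
100111 = 39
Sum = 83 = 1010011
1s count = 4

even parity (4 ones in 1010011)


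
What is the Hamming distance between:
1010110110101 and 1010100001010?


XOR: 0000010111111
Count of 1s: 7

7
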